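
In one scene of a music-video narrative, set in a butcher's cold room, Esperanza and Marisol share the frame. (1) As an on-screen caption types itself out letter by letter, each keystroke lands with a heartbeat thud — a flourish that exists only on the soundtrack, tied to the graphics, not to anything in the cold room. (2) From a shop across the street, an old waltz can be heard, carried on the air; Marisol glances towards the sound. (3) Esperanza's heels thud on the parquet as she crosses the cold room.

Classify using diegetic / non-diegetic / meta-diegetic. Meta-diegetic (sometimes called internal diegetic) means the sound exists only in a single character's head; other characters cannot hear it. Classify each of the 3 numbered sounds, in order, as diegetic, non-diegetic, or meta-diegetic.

(1) is non-diegetic: it accompanies on-screen graphics, not anything inside the story world.
(2) it's coming from a shop across the street — a location within the story world — and Marisol reacts → diegetic.
(3) is diegetic: a character's body making contact with the set — an in-world sound.

non-diegetic, diegetic, diegetic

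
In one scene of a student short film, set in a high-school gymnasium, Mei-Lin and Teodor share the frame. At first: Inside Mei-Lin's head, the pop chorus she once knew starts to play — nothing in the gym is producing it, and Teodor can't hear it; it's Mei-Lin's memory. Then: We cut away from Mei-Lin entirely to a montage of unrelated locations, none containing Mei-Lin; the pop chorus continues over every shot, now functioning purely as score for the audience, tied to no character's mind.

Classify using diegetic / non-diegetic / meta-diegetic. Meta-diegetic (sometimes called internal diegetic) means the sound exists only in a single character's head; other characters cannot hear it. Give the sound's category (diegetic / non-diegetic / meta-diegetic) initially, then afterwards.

meta-diegetic, non-diegetic

Initially: the music lives inside Mei-Lin's mind alone; Teodor can't hear it → meta-diegetic.
Afterwards: once it plays over shots Mei-Lin isn't in, detached from any character's subjectivity, it's conventional underscore → non-diegetic.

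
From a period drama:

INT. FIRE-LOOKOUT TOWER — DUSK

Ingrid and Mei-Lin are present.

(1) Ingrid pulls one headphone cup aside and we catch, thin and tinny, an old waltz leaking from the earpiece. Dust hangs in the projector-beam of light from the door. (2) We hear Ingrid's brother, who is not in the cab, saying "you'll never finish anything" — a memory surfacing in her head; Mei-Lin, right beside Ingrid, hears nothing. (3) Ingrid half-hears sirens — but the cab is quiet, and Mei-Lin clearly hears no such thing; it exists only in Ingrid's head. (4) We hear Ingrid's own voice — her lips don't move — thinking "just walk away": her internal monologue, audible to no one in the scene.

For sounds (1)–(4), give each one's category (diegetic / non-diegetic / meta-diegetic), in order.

diegetic, meta-diegetic, meta-diegetic, meta-diegetic

(1) is diegetic: the headphones are an on-screen source.
Sound (2): it's Ingrid's recollection rendered as sound; the other character can't hear it, so meta-diegetic.
(3) is meta-diegetic: subjective to Ingrid: the cab is silent and Mei-Lin hears nothing.
Sound (4): internal monologue — inside Ingrid's mind, not spoken into the scene, so meta-diegetic.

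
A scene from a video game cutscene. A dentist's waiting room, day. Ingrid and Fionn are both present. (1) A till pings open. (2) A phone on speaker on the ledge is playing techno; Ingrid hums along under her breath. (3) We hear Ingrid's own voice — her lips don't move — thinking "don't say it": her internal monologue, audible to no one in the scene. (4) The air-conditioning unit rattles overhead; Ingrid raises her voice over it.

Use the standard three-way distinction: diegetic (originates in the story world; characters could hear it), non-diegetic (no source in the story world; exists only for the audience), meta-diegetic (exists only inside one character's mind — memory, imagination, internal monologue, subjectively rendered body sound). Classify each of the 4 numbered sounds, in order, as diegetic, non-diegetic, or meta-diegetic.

diegetic, diegetic, meta-diegetic, diegetic

(1) is diegetic: the sound comes from a till physically present in the location.
(2) the music comes from an on-screen device that Ingrid responds to → diegetic.
Sound (3): it's Ingrid's unspoken thought, heard only by the audience via her subjectivity, so meta-diegetic.
(4) is diegetic: it's the actual ambient sound of the location.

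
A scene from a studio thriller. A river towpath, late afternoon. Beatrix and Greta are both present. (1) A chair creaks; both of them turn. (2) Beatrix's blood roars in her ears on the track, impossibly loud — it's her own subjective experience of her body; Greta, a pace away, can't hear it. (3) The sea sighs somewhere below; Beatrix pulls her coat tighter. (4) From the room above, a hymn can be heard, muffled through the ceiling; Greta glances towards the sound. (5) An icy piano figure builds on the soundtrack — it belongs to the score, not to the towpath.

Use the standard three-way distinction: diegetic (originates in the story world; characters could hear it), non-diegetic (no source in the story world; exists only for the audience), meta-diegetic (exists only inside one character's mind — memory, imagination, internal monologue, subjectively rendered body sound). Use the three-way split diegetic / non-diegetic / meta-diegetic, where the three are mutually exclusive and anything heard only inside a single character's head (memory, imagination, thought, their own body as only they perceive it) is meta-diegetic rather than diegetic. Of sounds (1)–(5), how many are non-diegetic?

(1) is diegetic: an in-world source (a chair); characters could hear it.
Sound (2): a subjective body sound — Beatrix's private perception, inaudible to Greta, so meta-diegetic.
(3) is diegetic: ambient/room sound belonging to the story's physical space.
Sound (4): off-screen diegetic: the source is out of frame but still in the story's space, so diegetic.
(5) is non-diegetic: it has no source in the story world and no character can hear it — it's underscore.
Non-diegetic: (5) — that's 1.

1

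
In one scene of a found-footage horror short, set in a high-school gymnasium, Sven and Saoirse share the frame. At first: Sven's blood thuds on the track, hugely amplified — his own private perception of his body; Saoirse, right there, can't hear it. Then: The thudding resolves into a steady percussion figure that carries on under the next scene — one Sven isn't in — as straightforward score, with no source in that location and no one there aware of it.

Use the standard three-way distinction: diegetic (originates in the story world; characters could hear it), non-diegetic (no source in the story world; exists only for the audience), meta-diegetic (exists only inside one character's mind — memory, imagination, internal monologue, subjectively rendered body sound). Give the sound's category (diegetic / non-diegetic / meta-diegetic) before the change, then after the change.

Before the change: it's Sven's subjective body sound, inaudible to Saoirse → meta-diegetic.
After the change: detached from Sven and playing as sourceless score over a scene he isn't in — for the audience only → non-diegetic.

meta-diegetic, non-diegetic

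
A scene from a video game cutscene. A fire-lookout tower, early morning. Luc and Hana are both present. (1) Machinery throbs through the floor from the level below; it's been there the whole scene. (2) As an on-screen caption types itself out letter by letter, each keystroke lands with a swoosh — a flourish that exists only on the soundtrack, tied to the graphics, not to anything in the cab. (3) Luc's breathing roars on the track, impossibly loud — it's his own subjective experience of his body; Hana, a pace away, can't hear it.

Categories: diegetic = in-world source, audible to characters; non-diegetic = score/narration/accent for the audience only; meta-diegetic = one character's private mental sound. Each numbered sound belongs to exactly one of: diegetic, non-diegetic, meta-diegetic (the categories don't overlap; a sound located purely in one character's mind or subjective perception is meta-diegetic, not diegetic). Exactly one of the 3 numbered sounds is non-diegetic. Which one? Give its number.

2

(1) ambient/room sound belonging to the story's physical space → diegetic.
(2) is non-diegetic: it accompanies on-screen graphics, not anything inside the story world.
(3) a subjective body sound — Luc's private perception, inaudible to Hana → meta-diegetic.
Only (2) is non-diegetic.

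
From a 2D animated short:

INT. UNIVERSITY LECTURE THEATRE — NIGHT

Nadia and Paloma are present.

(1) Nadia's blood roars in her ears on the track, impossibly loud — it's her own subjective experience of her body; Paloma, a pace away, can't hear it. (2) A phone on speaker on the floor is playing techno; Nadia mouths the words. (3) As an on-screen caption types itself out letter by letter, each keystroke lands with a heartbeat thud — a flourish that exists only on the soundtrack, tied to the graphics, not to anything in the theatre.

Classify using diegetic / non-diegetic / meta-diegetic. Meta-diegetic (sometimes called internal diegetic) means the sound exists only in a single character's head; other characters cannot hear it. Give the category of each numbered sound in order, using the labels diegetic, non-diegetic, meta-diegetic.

meta-diegetic, diegetic, non-diegetic

(1) it's Nadia's internal bodily sensation rendered as sound; only Nadia 'hears' it → meta-diegetic.
(2) is diegetic: source music from a phone on speaker, which exists in the story world.
(3) is non-diegetic: the caption isn't part of the story world, so neither is the sound tied to it.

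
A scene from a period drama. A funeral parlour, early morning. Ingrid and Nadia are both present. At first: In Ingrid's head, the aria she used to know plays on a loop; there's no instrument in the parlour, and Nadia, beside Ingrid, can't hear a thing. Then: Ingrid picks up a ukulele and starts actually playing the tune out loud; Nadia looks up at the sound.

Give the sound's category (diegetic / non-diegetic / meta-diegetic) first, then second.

meta-diegetic, diegetic

First: the tune exists only as Ingrid's private memory; Nadia can't hear it → meta-diegetic.
Second: Ingrid is now producing it live on a ukulele, in the room, and Nadia hears it → diegetic.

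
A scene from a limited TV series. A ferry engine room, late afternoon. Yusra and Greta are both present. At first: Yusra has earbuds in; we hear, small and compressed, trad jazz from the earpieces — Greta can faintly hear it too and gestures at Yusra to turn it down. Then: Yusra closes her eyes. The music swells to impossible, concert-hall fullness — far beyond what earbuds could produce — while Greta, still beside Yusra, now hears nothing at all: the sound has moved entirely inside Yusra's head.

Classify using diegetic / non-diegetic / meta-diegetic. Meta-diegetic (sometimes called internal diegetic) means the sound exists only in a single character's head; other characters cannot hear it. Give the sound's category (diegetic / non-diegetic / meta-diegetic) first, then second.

First: the earbuds are a physical source both characters can hear → diegetic.
Second: the music now exists only as Yusra's subjective experience; Greta can no longer hear it → meta-diegetic.

diegetic, meta-diegetic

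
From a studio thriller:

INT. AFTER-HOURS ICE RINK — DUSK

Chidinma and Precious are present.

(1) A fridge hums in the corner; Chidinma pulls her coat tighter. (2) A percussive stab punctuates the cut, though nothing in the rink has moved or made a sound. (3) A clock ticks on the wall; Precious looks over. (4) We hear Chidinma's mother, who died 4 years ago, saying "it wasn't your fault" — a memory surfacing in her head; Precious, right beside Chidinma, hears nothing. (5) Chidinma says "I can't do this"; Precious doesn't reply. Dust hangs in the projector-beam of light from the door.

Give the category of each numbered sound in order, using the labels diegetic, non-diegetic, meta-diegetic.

diegetic, non-diegetic, diegetic, meta-diegetic, diegetic

Sound (1): a fridge is part of the location's real environment, so diegetic.
(2) it's a sound-design accent with no in-world source; no one in the scene can hear it → non-diegetic.
Sound (3): a clock is a real object/event in the scene's world, so diegetic.
(4) is meta-diegetic: it's Chidinma's recollection rendered as sound; the other character can't hear it.
(5) is diegetic: spoken by a character present in the story world.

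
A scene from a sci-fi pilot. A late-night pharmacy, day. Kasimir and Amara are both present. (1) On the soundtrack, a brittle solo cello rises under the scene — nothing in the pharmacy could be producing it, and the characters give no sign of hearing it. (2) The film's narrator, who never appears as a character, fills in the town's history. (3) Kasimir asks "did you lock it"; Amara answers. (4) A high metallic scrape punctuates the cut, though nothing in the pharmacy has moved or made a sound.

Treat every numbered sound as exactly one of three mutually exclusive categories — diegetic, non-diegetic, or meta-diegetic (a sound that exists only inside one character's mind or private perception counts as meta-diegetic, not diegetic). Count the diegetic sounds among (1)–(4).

1

(1) is non-diegetic: score with no on-screen or off-screen source; it exists for the audience alone.
(2) is non-diegetic: commentary laid over the scene from outside the fiction.
(3) Kasimir is a character speaking aloud in the scene → diegetic.
(4) is non-diegetic: nothing in the scene produces it; it's an accent added for the audience.
Diegetic: (3) — that's 1.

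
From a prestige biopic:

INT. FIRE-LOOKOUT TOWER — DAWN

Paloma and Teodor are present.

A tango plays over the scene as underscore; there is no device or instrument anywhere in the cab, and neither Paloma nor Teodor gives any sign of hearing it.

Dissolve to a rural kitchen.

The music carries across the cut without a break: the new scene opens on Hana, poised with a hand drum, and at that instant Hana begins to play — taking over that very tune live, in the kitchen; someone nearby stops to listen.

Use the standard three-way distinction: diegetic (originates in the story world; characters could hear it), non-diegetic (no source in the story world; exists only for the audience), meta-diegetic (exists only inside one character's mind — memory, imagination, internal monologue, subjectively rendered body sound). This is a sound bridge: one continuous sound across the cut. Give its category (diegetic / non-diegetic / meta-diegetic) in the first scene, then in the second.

non-diegetic, diegetic

Scene one: there's no in-world source anywhere and no character hears it — underscore for the audience only → non-diegetic.
Scene two: from the moment Hana starts playing, the tune is being performed on a hand drum inside the story world and another character hears it → diegetic.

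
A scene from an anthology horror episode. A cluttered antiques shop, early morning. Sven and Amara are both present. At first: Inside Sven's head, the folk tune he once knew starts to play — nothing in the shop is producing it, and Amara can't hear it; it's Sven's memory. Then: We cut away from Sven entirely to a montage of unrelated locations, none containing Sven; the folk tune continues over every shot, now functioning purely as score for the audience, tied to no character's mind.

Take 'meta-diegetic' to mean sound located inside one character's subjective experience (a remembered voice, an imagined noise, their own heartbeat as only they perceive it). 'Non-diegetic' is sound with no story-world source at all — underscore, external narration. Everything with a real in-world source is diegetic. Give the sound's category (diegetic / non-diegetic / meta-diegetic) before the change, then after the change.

meta-diegetic, non-diegetic

Before the change: the music lives inside Sven's mind alone; Amara can't hear it → meta-diegetic.
After the change: once it plays over shots Sven isn't in, detached from any character's subjectivity, it's conventional underscore → non-diegetic.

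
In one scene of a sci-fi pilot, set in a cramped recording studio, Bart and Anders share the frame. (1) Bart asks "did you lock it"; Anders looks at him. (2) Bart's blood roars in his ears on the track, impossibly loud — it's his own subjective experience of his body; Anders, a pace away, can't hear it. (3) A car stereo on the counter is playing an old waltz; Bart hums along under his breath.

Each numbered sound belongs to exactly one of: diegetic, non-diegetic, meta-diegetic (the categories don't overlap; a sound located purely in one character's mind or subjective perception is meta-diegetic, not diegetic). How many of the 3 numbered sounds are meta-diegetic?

1

Sound (1): spoken by a character present in the story world, so diegetic.
(2) point-of-audition from inside Bart's body; not a sound in the room → meta-diegetic.
(3) source music from a car stereo, which exists in the story world → diegetic.
So 1 of the 3 is meta-diegetic: (2).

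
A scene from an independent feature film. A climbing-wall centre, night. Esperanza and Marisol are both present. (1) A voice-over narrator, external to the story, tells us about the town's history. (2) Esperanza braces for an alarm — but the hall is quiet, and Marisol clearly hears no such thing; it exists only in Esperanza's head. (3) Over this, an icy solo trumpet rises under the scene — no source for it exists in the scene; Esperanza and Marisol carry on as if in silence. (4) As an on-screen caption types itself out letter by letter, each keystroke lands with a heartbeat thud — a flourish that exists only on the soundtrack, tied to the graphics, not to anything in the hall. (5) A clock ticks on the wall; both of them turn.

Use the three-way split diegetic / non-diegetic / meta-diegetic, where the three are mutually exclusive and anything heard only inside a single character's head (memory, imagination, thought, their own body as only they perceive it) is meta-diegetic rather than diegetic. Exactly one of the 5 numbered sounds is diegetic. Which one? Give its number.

5

(1) the narrator exists outside the story world, addressing only the audience → non-diegetic.
(2) is meta-diegetic: Esperanza alone 'hears' it — an imagined sound, not present in the space.
Sound (3): it has no source in the story world and no character can hear it — it's underscore, so non-diegetic.
Sound (4): the caption isn't part of the story world, so neither is the sound tied to it, so non-diegetic.
(5) a clock is a real object/event in the scene's world → diegetic.
Only (5) is diegetic.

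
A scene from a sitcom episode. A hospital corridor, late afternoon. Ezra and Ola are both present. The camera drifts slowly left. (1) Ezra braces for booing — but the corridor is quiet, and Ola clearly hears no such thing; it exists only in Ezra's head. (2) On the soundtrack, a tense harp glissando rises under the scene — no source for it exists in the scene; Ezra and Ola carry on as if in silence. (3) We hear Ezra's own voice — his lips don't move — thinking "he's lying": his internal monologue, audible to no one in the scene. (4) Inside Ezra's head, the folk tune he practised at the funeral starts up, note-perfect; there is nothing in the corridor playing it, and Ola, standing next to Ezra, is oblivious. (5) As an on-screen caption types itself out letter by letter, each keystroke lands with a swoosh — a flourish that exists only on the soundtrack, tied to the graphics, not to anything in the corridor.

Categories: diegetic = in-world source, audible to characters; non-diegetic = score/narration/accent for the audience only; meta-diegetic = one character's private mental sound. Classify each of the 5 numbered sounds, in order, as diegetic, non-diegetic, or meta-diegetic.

(1) subjective to Ezra: the corridor is silent and Ola hears nothing → meta-diegetic.
Sound (2): it has no source in the story world and no character can hear it — it's underscore, so non-diegetic.
(3) internal monologue — inside Ezra's mind, not spoken into the scene → meta-diegetic.
(4) the music is a memory playing inside Ezra's mind alone; no real-world source, Ola can't hear it → meta-diegetic.
(5) is non-diegetic: sound married to a title/caption — outside the diegesis by definition.

meta-diegetic, non-diegetic, meta-diegetic, meta-diegetic, non-diegetic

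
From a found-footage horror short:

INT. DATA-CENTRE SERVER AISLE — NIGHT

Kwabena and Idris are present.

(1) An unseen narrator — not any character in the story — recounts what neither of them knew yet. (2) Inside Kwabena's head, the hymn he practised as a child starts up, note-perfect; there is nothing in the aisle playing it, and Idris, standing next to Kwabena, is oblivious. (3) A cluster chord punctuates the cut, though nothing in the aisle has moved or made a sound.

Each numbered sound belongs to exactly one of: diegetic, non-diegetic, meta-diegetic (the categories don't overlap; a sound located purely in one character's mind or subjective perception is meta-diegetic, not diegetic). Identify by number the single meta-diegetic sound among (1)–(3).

(1) is non-diegetic: commentary laid over the scene from outside the fiction.
(2) remembered music, private to Kwabena — Idris is oblivious because it isn't in the room → meta-diegetic.
(3) is non-diegetic: an editorial stinger — it belongs to the cut, not the story world.
Only (2) is meta-diegetic.

2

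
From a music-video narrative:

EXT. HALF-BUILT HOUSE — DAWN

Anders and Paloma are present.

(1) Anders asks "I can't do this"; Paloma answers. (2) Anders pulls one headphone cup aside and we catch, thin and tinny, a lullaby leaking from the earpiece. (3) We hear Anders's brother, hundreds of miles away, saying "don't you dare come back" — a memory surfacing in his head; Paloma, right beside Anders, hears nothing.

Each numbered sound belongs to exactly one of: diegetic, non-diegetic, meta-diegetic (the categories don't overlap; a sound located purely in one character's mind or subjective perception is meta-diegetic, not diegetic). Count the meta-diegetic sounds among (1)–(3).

1

(1) spoken by a character present in the story world → diegetic.
(2) is diegetic: the earpiece is a real device on Anders's head — source music.
(3) a remembered line, private to Anders — not present in the room, not audible to Paloma → meta-diegetic.
So 1 of the 3 is meta-diegetic: (3).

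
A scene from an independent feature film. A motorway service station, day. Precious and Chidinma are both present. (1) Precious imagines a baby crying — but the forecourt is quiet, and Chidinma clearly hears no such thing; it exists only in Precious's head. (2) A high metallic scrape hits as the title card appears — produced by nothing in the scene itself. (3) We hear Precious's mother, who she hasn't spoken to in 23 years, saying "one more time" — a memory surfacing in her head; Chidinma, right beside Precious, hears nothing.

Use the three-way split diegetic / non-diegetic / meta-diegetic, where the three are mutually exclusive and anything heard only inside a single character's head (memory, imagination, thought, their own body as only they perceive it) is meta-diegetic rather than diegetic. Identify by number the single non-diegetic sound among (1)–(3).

2

(1) the sound is imagined by Precious; nothing in the story world is producing it and Chidinma can't hear it → meta-diegetic.
(2) is non-diegetic: nothing in the scene produces it; it's an accent added for the audience.
(3) is meta-diegetic: a remembered line, private to Precious — not present in the room, not audible to Chidinma.
Only (2) is non-diegetic.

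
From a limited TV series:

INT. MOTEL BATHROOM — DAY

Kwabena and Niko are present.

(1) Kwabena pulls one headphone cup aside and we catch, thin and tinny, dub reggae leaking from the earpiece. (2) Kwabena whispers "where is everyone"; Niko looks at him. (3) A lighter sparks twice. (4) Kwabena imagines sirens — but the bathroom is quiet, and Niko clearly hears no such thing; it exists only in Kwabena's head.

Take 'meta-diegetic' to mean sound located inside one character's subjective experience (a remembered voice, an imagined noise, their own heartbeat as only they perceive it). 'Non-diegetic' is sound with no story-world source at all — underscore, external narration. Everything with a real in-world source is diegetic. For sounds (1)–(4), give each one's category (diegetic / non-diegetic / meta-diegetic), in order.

diegetic, diegetic, diegetic, meta-diegetic

Sound (1): the earpiece is a real device on Kwabena's head — source music, so diegetic.
(2) is diegetic: Kwabena is a character speaking aloud in the scene.
(3) is diegetic: the sound comes from a lighter physically present in the location.
Sound (4): the sound is imagined by Kwabena; nothing in the story world is producing it and Niko can't hear it, so meta-diegetic.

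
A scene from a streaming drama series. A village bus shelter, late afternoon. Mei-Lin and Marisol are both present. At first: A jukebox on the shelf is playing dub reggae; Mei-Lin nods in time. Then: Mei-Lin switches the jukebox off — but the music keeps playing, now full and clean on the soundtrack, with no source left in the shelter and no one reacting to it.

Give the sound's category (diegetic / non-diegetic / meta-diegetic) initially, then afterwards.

diegetic, non-diegetic

Initially: a jukebox is a real in-scene source and Mei-Lin reacts to it → diegetic.
Afterwards: there is no longer any in-world source and no one can hear it — it has become underscore → non-diegetic.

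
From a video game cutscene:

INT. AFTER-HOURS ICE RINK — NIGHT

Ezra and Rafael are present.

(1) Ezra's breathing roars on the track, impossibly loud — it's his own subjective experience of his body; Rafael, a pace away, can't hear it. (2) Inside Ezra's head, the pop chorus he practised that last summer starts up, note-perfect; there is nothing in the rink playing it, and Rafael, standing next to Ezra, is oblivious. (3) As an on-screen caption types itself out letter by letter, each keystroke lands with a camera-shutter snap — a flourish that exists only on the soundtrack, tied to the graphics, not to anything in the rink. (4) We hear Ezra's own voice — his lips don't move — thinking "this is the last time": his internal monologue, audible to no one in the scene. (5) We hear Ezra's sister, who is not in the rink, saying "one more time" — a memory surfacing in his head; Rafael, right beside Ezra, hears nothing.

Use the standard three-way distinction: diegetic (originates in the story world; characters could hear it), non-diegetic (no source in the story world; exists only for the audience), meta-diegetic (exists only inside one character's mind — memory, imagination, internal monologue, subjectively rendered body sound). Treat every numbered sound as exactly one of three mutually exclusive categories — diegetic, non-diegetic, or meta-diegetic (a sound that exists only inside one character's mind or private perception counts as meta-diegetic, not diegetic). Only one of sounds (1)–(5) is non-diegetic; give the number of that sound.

3

(1) a subjective body sound — Ezra's private perception, inaudible to Rafael → meta-diegetic.
(2) the music is a memory playing inside Ezra's mind alone; no real-world source, Rafael can't hear it → meta-diegetic.
(3) is non-diegetic: sound married to a title/caption — outside the diegesis by definition.
(4) internal monologue — inside Ezra's mind, not spoken into the scene → meta-diegetic.
(5) is meta-diegetic: it's Ezra's recollection rendered as sound; the other character can't hear it.
Only (3) is non-diegetic.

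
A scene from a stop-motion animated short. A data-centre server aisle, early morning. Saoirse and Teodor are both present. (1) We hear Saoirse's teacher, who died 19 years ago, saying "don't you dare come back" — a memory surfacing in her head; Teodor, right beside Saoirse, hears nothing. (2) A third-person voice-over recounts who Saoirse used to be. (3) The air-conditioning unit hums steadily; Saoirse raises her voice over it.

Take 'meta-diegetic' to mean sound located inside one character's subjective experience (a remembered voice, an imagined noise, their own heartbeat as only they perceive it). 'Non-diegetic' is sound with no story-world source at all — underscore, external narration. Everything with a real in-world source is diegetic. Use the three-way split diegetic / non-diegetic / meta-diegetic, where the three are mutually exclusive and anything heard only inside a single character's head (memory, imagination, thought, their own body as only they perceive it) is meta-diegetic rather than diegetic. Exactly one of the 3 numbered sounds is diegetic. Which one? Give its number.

3

(1) the voice is a memory playing only inside Saoirse's mind; Teodor can't hear it → meta-diegetic.
Sound (2): external voice-over — not a character, not heard by anyone in the scene, so non-diegetic.
(3) is diegetic: the air-conditioning unit is part of the location's real environment.
Only (3) is diegetic.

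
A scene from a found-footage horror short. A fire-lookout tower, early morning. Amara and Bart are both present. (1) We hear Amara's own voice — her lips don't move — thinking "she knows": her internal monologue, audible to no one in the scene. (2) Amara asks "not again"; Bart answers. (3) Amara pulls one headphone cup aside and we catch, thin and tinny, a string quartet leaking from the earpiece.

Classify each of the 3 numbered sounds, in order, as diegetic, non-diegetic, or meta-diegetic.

(1) Amara's thought-voice: a private mental sound no other character can hear → meta-diegetic.
(2) is diegetic: Amara is a character speaking aloud in the scene.
Sound (3): it's leaking from a physical pair of headphones in the scene, so diegetic.

meta-diegetic, diegetic, diegetic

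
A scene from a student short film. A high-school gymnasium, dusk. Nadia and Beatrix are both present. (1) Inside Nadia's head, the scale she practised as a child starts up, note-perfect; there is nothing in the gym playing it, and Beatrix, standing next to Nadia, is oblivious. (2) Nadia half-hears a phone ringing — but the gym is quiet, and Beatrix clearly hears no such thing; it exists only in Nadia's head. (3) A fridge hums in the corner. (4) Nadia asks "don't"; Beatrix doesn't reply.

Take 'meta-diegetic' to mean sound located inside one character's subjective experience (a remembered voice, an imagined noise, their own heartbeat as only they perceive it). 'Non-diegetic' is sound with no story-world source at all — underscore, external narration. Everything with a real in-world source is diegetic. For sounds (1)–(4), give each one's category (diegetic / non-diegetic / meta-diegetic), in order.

meta-diegetic, meta-diegetic, diegetic, diegetic

(1) is meta-diegetic: it lives in Nadia's subjectivity, not in the gym.
(2) subjective to Nadia: the gym is silent and Beatrix hears nothing → meta-diegetic.
(3) is diegetic: ambient/room sound belonging to the story's physical space.
(4) is diegetic: Nadia is a character speaking aloud in the scene.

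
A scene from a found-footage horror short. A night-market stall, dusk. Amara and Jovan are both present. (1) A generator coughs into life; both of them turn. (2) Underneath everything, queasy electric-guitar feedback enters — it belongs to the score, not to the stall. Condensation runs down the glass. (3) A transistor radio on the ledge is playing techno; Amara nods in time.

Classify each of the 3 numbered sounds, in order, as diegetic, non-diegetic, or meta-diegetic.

diegetic, non-diegetic, diegetic

(1) is diegetic: an in-world source (a generator); characters could hear it.
Sound (2): it has no source in the story world and no character can hear it — it's underscore, so non-diegetic.
(3) a transistor radio is a physical source in the scene and Amara reacts to it → diegetic.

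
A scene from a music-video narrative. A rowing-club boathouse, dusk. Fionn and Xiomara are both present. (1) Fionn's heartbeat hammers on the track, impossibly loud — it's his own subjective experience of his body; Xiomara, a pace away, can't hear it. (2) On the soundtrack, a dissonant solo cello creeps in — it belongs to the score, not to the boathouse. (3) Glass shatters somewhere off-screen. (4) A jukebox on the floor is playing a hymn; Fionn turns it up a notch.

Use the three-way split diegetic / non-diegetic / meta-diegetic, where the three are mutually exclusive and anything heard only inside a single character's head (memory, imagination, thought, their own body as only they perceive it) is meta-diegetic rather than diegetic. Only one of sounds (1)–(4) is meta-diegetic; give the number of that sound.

1

(1) it's Fionn's internal bodily sensation rendered as sound; only Fionn 'hears' it → meta-diegetic.
(2) it has no source in the story world and no character can hear it — it's underscore → non-diegetic.
(3) is diegetic: the sound comes from glass physically present in the location.
(4) is diegetic: a jukebox is a physical source in the scene and Fionn reacts to it.
Only (1) is meta-diegetic.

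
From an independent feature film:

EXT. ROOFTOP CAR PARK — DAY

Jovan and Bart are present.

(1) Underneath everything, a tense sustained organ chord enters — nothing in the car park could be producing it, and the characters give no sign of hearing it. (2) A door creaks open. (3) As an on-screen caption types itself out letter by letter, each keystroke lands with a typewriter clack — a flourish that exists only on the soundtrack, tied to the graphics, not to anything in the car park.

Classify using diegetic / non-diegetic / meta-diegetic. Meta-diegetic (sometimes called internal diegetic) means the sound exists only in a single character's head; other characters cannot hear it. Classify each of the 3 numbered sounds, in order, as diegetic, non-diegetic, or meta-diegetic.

(1) is non-diegetic: score with no on-screen or off-screen source; it exists for the audience alone.
(2) a door is a real object/event in the scene's world → diegetic.
Sound (3): sound married to a title/caption — outside the diegesis by definition, so non-diegetic.

non-diegetic, diegetic, non-diegetic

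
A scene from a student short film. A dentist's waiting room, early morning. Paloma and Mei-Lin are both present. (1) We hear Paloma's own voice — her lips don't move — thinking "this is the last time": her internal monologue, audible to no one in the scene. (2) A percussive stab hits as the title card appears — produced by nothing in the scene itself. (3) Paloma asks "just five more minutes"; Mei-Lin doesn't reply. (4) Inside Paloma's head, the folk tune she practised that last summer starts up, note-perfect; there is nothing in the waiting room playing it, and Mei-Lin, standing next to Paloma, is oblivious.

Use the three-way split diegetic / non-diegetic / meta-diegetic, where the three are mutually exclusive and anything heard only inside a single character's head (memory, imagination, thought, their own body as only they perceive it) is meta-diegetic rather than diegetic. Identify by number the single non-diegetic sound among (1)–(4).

2

(1) it's Paloma's unspoken thought, heard only by the audience via her subjectivity → meta-diegetic.
(2) is non-diegetic: nothing in the scene produces it; it's an accent added for the audience.
(3) Paloma is a character speaking aloud in the scene → diegetic.
(4) is meta-diegetic: the music is a memory playing inside Paloma's mind alone; no real-world source, Mei-Lin can't hear it.
Only (2) is non-diegetic.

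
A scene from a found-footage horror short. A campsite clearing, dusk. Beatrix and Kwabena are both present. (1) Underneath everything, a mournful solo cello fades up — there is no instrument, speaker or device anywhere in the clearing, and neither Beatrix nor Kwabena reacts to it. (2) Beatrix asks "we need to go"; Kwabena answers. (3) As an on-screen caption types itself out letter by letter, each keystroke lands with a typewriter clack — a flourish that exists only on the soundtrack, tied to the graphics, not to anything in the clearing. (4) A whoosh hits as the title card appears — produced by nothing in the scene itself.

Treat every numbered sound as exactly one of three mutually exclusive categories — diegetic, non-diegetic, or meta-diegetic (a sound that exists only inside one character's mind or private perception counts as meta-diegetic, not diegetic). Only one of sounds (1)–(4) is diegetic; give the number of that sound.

(1) score with no on-screen or off-screen source; it exists for the audience alone → non-diegetic.
Sound (2): on-screen dialogue — Beatrix speaks and Kwabena is there to hear, so diegetic.
(3) it accompanies on-screen graphics, not anything inside the story world → non-diegetic.
Sound (4): it's a sound-design accent with no in-world source; no one in the scene can hear it, so non-diegetic.
Only (2) is diegetic.

2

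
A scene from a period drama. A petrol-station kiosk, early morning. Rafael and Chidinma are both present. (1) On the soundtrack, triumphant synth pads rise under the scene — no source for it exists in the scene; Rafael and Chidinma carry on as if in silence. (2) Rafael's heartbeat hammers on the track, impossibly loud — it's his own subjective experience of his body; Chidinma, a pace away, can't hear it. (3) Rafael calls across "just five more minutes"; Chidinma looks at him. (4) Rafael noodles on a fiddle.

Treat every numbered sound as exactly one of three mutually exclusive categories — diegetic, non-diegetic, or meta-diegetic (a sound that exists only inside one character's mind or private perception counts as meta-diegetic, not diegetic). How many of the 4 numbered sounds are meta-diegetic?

1

(1) is non-diegetic: it has no source in the story world and no character can hear it — it's underscore.
(2) is meta-diegetic: point-of-audition from inside Rafael's body; not a sound in the room.
(3) is diegetic: on-screen dialogue — Rafael speaks and Chidinma is there to hear.
Sound (4): Rafael is producing the music live, in the story world, so diegetic.
Meta-diegetic: (2) — that's 1.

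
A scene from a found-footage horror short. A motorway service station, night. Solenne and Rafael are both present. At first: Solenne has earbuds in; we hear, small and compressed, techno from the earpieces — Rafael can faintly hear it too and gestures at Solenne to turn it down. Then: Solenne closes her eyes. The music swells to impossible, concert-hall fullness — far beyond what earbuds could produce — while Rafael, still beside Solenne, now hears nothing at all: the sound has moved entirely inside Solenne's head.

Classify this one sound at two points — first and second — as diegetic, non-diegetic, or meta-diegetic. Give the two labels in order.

diegetic, meta-diegetic

First: the earbuds are a physical source both characters can hear → diegetic.
Second: the music now exists only as Solenne's subjective experience; Rafael can no longer hear it → meta-diegetic.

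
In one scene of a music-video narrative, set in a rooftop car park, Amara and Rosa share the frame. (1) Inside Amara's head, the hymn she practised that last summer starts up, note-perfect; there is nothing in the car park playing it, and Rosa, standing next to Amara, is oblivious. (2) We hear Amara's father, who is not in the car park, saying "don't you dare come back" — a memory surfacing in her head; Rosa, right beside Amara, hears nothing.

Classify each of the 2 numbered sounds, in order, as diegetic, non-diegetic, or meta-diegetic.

meta-diegetic, meta-diegetic

(1) is meta-diegetic: the music is a memory playing inside Amara's mind alone; no real-world source, Rosa can't hear it.
(2) it's Amara's recollection rendered as sound; the other character can't hear it → meta-diegetic.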